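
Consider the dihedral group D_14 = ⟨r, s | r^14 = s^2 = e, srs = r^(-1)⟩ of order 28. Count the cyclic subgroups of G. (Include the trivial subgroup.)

18

Each element a generates a cyclic subgroup ⟨a⟩; distinct elements may generate the same one (a cyclic group of order d has φ(d) generators).
Cyclic subgroups by order — order 1: 1; order 2: 15; order 7: 1; order 14: 1.
Total: 18.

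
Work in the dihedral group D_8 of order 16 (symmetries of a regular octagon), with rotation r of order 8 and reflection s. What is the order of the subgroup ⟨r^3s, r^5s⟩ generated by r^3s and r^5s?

|⟨r^3s⟩| = 2 and |⟨r^5s⟩| = 2, so |H| is a multiple of lcm(2, 2) = 2 and divides |G| = 16.
Closing under the operation: H = {e, r^2, r^4, r^6, rs, r^3s, r^5s, r^7s}, so |H| = 8.

8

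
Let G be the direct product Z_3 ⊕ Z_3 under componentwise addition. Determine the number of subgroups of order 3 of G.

|G| = 9 and 3 | 9, so subgroups of order 3 are possible by Lagrange.
The subgroups of order 3 are: {(0,0), (0,1), (0,2)}; {(0,0), (1,0), (2,0)}; {(0,0), (1,1), (2,2)}; {(0,0), (1,2), (2,1)}.
So G has 4 subgroups of order 3.

4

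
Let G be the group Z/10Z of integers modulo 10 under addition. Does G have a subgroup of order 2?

Yes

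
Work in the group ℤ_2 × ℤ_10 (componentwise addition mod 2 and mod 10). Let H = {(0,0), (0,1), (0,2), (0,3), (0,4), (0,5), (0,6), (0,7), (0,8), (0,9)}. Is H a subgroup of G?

|H| = 10 divides |G| = 20, consistent with Lagrange.
H contains the identity, every element's inverse is in H, and H is closed under +: it is a subgroup.
In fact H = ⟨(0,1)⟩.

Yes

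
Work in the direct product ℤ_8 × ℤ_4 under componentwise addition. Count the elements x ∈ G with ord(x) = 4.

12

An element (a,b) has order lcm(ord(a), ord(b)); count pairs with lcm equal to 4.
Enumerating gives 12 such elements.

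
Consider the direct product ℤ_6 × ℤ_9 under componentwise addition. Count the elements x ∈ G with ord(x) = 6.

An element (a,b) has order lcm(ord(a), ord(b)); count pairs with lcm equal to 6.
Enumerating gives 8 such elements.

8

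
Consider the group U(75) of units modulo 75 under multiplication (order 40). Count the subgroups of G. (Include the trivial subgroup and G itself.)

16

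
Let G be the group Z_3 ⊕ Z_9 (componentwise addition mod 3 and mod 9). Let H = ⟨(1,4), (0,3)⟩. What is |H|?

9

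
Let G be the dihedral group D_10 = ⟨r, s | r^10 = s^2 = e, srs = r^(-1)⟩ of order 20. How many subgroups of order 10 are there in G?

|G| = 20 and 10 | 20, so subgroups of order 10 are possible by Lagrange.
The subgroups of order 10 are: {e, r, r^2, r^3, r^4, r^5, r^6, r^7, r^8, r^9}; {e, r^2, r^4, r^6, r^8, s, r^2s, r^4s, r^6s, r^8s}; {e, r^2, r^4, r^6, r^8, rs, r^3s, r^5s, r^7s, r^9s}.
So G has 3 subgroups of order 10.

3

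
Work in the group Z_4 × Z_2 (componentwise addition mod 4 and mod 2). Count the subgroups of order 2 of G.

3

|G| = 8 and 2 | 8, so subgroups of order 2 are possible by Lagrange.
The subgroups of order 2 are: {(0,0), (0,1)}; {(0,0), (2,0)}; {(0,0), (2,1)}.
So G has 3 subgroups of order 2.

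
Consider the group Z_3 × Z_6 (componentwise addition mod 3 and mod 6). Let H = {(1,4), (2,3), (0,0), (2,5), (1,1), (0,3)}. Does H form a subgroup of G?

(2,3) ∈ H but its inverse (1,3) ∉ H, so H is not a subgroup.

No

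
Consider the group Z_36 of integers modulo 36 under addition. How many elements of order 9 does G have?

In a cyclic group of order 36, the number of elements of order d (for d | 36) is φ(d).
φ(9) = 6.

6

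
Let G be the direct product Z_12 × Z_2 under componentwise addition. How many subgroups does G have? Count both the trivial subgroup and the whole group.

16

|G| = 24, so by Lagrange every subgroup order divides 24. Divisors: 1, 2, 3, 4, 6, 8, 12, 24.
Subgroups by order — order 1: 1; order 2: 3; order 3: 1; order 4: 3; order 6: 3; order 8: 1; order 12: 3; order 24: 1.
Total: 1 + 3 + 1 + 3 + 3 + 1 + 3 + 1 = 16.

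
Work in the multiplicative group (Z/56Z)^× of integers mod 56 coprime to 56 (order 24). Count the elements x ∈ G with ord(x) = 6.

Enumerating element orders in G gives 14 elements of order 6.

14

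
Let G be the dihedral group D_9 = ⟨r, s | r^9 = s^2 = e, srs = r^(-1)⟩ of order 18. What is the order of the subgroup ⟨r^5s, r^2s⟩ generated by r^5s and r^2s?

6

|⟨r^5s⟩| = 2 and |⟨r^2s⟩| = 2, so |H| is a multiple of lcm(2, 2) = 2 and divides |G| = 18.
Closing under the operation: H = {e, r^3, r^6, r^2s, r^5s, r^8s}, so |H| = 6.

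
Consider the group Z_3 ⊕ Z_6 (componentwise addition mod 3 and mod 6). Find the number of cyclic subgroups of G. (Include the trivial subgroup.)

A cyclic subgroup of order d is generated by each of its φ(d) elements of order d, so the cyclic subgroups of order d number (#elements of order d)/φ(d).
Cyclic subgroups by order — order 1: 1; order 2: 1; order 3: 4; order 6: 4.
Total: 10.

10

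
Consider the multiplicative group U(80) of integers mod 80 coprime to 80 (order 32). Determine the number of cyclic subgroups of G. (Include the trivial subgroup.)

Group the elements of G by the cyclic subgroup they generate; each cyclic subgroup of order d accounts for φ(d) elements.
Cyclic subgroups by order — order 1: 1; order 2: 7; order 4: 12.
Total: 20.

20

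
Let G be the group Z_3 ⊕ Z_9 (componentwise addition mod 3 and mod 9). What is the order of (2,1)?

The order of (2,1) in Z_3 × Z_9 is lcm(ord(2) in Z_3, ord(1) in Z_9).
ord(2) = 3 and ord(1) = 9, so |⟨(2,1)⟩| = lcm(3, 9) = 9.

9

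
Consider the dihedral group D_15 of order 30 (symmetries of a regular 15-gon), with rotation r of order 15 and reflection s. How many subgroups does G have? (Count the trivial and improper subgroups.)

|G| = 30, so by Lagrange every subgroup order divides 30. Divisors: 1, 2, 3, 5, 6, 10, 15, 30.
Subgroups by order — order 1: 1; order 2: 15; order 3: 1; order 5: 1; order 6: 5; order 10: 3; order 15: 1; order 30: 1.
Total: 1 + 15 + 1 + 1 + 5 + 3 + 1 + 1 = 28.

28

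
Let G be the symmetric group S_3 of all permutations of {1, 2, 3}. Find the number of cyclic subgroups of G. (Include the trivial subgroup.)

5

Each element a generates a cyclic subgroup ⟨a⟩; distinct elements may generate the same one (a cyclic group of order d has φ(d) generators).
Cyclic subgroups by order — order 1: 1; order 2: 3; order 3: 1.
Total: 5.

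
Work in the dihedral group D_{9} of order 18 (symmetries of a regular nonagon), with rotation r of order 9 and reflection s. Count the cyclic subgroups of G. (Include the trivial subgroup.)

Group the elements of G by the cyclic subgroup they generate; each cyclic subgroup of order d accounts for φ(d) elements.
Cyclic subgroups by order — order 1: 1; order 2: 9; order 3: 1; order 9: 1.
Total: 12.

12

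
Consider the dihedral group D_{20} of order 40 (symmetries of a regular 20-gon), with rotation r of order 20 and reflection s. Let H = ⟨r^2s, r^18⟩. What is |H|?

20

|⟨r^2s⟩| = 2 and |⟨r^18⟩| = 10, so |H| is a multiple of lcm(2, 10) = 10 and divides |G| = 40.
Closing under the operation: H = {e, r^2, r^4, r^6, r^8, r^10, r^12, r^14, r^16, r^18, s, r^2s, r^4s, r^6s, r^8s, r^10s, r^12s, r^14s, r^16s, r^18s}, so |H| = 20.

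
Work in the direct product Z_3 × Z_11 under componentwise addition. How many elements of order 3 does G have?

2

An element (a,b) has order lcm(ord(a), ord(b)); count pairs with lcm equal to 3.
Enumerating gives 2 such elements.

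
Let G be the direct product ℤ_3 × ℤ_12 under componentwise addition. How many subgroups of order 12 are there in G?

4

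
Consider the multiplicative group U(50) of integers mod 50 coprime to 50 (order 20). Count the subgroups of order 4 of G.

|G| = 20 and 4 | 20, so subgroups of order 4 are possible by Lagrange.
The subgroups of order 4 are: {1, 7, 43, 49}.
So G has 1 subgroup of order 4.

1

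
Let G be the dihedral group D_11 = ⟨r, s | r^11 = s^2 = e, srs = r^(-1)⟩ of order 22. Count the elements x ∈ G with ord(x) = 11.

10

Enumerating element orders in G gives 10 elements of order 11.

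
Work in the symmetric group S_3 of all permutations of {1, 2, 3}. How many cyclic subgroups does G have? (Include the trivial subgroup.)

5

A cyclic subgroup of order d is generated by each of its φ(d) elements of order d, so the cyclic subgroups of order d number (#elements of order d)/φ(d).
Cyclic subgroups by order — order 1: 1; order 2: 3; order 3: 1.
Total: 5.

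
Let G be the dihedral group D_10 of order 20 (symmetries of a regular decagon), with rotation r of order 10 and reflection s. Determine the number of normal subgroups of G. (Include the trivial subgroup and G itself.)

7

G has 22 subgroups. Checking conjugation-invariance by order — order 1: 1/1 normal; order 2: 1/11 normal; order 4: 0/5 normal; order 5: 1/1 normal; order 10: 3/3 normal; order 20: 1/1 normal.
Total normal subgroups: 7.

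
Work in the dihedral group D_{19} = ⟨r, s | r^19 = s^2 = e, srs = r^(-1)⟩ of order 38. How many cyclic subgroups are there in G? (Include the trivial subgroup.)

21

Group the elements of G by the cyclic subgroup they generate; each cyclic subgroup of order d accounts for φ(d) elements.
Cyclic subgroups by order — order 1: 1; order 2: 19; order 19: 1.
Total: 21.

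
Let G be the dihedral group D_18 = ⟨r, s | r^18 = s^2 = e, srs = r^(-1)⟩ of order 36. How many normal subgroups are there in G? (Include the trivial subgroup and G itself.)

G has 45 subgroups. Checking conjugation-invariance by order — order 1: 1/1 normal; order 2: 1/19 normal; order 3: 1/1 normal; order 4: 0/9 normal; order 6: 1/7 normal; order 9: 1/1 normal; order 12: 0/3 normal; order 18: 3/3 normal; order 36: 1/1 normal.
Total normal subgroups: 9.

9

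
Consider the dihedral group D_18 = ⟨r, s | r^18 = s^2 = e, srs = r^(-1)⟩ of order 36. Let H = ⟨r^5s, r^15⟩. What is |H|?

12

|⟨r^5s⟩| = 2 and |⟨r^15⟩| = 6, so |H| is a multiple of lcm(2, 6) = 6 and divides |G| = 36.
Closing under the operation: H = {e, r^3, r^6, r^9, r^12, r^15, r^2s, r^5s, r^8s, r^11s, r^14s, r^17s}, so |H| = 12.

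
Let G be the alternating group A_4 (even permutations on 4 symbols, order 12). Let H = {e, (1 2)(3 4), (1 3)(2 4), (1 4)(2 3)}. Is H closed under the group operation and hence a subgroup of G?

|H| = 4 divides |G| = 12, consistent with Lagrange.
H contains the identity, every element's inverse is in H, and H is closed under ∘: it is a subgroup.

Yes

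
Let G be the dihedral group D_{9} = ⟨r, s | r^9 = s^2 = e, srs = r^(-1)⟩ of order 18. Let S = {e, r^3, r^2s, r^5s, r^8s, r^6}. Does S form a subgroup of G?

Yes

|S| = 6 divides |G| = 18, consistent with Lagrange.
S contains the identity, every element's inverse is in S, and S is closed under ·: it is a subgroup.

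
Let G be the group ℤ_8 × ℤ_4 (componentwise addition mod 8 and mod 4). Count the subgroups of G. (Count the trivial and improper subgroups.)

|G| = 32, so by Lagrange every subgroup order divides 32. Divisors: 1, 2, 4, 8, 16, 32.
Subgroups by order — order 1: 1; order 2: 3; order 4: 7; order 8: 7; order 16: 3; order 32: 1.
Total: 1 + 3 + 7 + 7 + 3 + 1 = 22.

22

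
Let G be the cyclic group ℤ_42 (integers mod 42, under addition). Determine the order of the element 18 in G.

7

In ℤ_42, the order of an element a is n/gcd(a, n).
gcd(18, 42) = 6, so |⟨18⟩| = 42/6 = 7.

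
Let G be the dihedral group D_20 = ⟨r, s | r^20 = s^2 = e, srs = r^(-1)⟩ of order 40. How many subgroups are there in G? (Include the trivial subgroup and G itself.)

48

|G| = 40, so by Lagrange every subgroup order divides 40. Divisors: 1, 2, 4, 5, 8, 10, 20, 40.
Subgroups by order — order 1: 1; order 2: 21; order 4: 11; order 5: 1; order 8: 5; order 10: 5; order 20: 3; order 40: 1.
Total: 1 + 21 + 11 + 1 + 5 + 5 + 3 + 1 = 48.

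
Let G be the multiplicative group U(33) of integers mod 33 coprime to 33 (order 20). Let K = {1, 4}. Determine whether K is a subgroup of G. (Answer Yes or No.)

4 ∈ K but its inverse 25 ∉ K, so K is not a subgroup.

No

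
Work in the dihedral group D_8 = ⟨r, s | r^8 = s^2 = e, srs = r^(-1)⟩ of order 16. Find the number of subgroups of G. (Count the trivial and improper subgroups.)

19

|G| = 16, so by Lagrange every subgroup order divides 16. Divisors: 1, 2, 4, 8, 16.
Subgroups by order — order 1: 1; order 2: 9; order 4: 5; order 8: 3; order 16: 1.
Total: 1 + 9 + 5 + 3 + 1 = 19.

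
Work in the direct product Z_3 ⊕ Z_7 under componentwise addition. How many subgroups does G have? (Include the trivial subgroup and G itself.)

|G| = 21, so by Lagrange every subgroup order divides 21. Divisors: 1, 3, 7, 21.
Subgroups by order — order 1: 1; order 3: 1; order 7: 1; order 21: 1.
Total: 1 + 1 + 1 + 1 = 4.

4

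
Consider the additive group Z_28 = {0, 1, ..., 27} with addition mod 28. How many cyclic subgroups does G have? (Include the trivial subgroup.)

Each element a generates a cyclic subgroup ⟨a⟩; distinct elements may generate the same one (a cyclic group of order d has φ(d) generators).
Cyclic subgroups by order — order 1: 1; order 2: 1; order 4: 1; order 7: 1; order 14: 1; order 28: 1.
Total: 6.

6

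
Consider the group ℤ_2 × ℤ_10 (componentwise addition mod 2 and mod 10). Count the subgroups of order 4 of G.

|G| = 20 and 4 | 20, so subgroups of order 4 are possible by Lagrange.
The subgroups of order 4 are: {(0,0), (0,5), (1,0), (1,5)}.
So G has 1 subgroup of order 4.

1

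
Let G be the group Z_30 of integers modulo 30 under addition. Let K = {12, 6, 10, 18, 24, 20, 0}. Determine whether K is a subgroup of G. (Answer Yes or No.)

No

|K| = 7 does not divide |G| = 30, so by Lagrange K is not a subgroup.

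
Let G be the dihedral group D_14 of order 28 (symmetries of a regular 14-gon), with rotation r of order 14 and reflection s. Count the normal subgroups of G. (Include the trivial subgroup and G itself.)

7

G has 28 subgroups. Checking conjugation-invariance by order — order 1: 1/1 normal; order 2: 1/15 normal; order 4: 0/7 normal; order 7: 1/1 normal; order 14: 3/3 normal; order 28: 1/1 normal.
Total normal subgroups: 7.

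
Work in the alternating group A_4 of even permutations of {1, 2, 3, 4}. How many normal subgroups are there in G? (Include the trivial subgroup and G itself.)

G has 10 subgroups. Checking conjugation-invariance by order — order 1: 1/1 normal; order 2: 0/3 normal; order 3: 0/4 normal; order 4: 1/1 normal; order 12: 1/1 normal.
Total normal subgroups: 3.

3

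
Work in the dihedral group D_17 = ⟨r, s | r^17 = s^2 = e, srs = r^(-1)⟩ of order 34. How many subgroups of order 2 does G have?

17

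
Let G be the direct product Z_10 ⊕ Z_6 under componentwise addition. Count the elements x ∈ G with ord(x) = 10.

12

An element (a,b) has order lcm(ord(a), ord(b)); count pairs with lcm equal to 10.
Enumerating gives 12 such elements.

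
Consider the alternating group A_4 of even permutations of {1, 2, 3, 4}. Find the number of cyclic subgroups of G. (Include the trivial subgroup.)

8

Each element a generates a cyclic subgroup ⟨a⟩; distinct elements may generate the same one (a cyclic group of order d has φ(d) generators).
Cyclic subgroups by order — order 1: 1; order 2: 3; order 3: 4.
Total: 8.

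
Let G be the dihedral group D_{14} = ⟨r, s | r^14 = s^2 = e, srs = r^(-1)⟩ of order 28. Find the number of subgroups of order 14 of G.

3

|G| = 28 and 14 | 28, so subgroups of order 14 are possible by Lagrange.
The subgroups of order 14 are: {e, r, r^2, r^3, r^4, r^5, r^6, r^7, r^8, r^9, r^10, r^11, r^12, r^13}; {e, r^2, r^4, r^6, r^8, r^10, r^12, s, r^2s, r^4s, r^6s, r^8s, r^10s, r^12s}; {e, r^2, r^4, r^6, r^8, r^10, r^12, rs, r^3s, r^5s, r^7s, r^9s, r^11s, r^13s}.
So G has 3 subgroups of order 14.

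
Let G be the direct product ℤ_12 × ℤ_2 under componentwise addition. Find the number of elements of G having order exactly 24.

An element (a,b) has order lcm(ord(a), ord(b)); count pairs with lcm equal to 24.
Enumerating gives 0 such elements.

0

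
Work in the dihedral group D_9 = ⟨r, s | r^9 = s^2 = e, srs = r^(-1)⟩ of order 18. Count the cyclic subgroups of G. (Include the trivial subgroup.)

Each element a generates a cyclic subgroup ⟨a⟩; distinct elements may generate the same one (a cyclic group of order d has φ(d) generators).
Cyclic subgroups by order — order 1: 1; order 2: 9; order 3: 1; order 9: 1.
Total: 12.

12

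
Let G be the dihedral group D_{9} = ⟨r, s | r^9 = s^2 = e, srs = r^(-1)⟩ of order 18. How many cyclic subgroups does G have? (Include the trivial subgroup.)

A cyclic subgroup of order d is generated by each of its φ(d) elements of order d, so the cyclic subgroups of order d number (#elements of order d)/φ(d).
Cyclic subgroups by order — order 1: 1; order 2: 9; order 3: 1; order 9: 1.
Total: 12.

12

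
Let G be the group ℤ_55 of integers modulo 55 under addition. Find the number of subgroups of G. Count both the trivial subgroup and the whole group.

4

A cyclic group of order 55 has exactly one subgroup for each divisor of 55.
Divisors of 55: 1, 5, 11, 55.
So ℤ_55 has 4 subgroups.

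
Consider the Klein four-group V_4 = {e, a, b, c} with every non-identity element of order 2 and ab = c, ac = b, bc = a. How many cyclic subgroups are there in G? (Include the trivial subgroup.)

A cyclic subgroup of order d is generated by each of its φ(d) elements of order d, so the cyclic subgroups of order d number (#elements of order d)/φ(d).
Cyclic subgroups by order — order 1: 1; order 2: 3.
Total: 4.

4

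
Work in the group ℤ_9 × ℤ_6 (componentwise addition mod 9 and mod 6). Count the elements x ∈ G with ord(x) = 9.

18

An element (a,b) has order lcm(ord(a), ord(b)); count pairs with lcm equal to 9.
Enumerating gives 18 such elements.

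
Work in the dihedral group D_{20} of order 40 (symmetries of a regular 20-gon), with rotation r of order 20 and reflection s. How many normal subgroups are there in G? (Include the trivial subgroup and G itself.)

G has 48 subgroups. Checking conjugation-invariance by order — order 1: 1/1 normal; order 2: 1/21 normal; order 4: 1/11 normal; order 5: 1/1 normal; order 8: 0/5 normal; order 10: 1/5 normal; order 20: 3/3 normal; order 40: 1/1 normal.
Total normal subgroups: 9.

9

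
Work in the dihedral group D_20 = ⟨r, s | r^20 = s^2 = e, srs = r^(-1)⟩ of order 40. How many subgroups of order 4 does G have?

11

|G| = 40 and 4 | 40, so subgroups of order 4 are possible by Lagrange.
The subgroups of order 4 are: {e, r^10, s, r^10s}; {e, r^10, rs, r^11s}; {e, r^10, r^2s, r^12s}; {e, r^10, r^3s, r^13s}; … (11 in all).
So G has 11 subgroups of order 4.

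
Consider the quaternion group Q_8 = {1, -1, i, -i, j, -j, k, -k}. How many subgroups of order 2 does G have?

1

|G| = 8 and 2 | 8, so subgroups of order 2 are possible by Lagrange.
The subgroups of order 2 are: {1, -1}.
So G has 1 subgroup of order 2.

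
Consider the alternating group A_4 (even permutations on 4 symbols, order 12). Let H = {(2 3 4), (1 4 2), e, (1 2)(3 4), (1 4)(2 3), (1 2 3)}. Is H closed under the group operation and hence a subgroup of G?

No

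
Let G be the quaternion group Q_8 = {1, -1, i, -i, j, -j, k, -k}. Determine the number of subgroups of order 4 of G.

|G| = 8 and 4 | 8, so subgroups of order 4 are possible by Lagrange.
The subgroups of order 4 are: {1, -1, i, -i}; {1, -1, j, -j}; {1, -1, k, -k}.
So G has 3 subgroups of order 4.

3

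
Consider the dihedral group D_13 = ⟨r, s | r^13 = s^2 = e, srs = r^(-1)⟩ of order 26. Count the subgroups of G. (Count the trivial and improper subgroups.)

16

|G| = 26, so by Lagrange every subgroup order divides 26. Divisors: 1, 2, 13, 26.
Subgroups by order — order 1: 1; order 2: 13; order 13: 1; order 26: 1.
Total: 1 + 13 + 1 + 1 = 16.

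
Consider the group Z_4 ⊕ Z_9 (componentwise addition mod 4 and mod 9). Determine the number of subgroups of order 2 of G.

|G| = 36 and 2 | 36, so subgroups of order 2 are possible by Lagrange.
The subgroups of order 2 are: {(0,0), (2,0)}.
So G has 1 subgroup of order 2.

1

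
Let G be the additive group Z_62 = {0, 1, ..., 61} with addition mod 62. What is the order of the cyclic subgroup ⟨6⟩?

In Z_62, the order of an element a is n/gcd(a, n).
gcd(6, 62) = 2, so |⟨6⟩| = 62/2 = 31.

31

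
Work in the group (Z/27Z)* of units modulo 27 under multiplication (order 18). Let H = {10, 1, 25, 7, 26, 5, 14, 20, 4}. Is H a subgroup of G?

5 ∈ H but its inverse 11 ∉ H, so H is not a subgroup.

No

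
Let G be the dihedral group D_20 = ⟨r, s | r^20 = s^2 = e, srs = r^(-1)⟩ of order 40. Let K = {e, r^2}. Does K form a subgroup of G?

No

r^2 ∈ K but its inverse r^18 ∉ K, so K is not a subgroup.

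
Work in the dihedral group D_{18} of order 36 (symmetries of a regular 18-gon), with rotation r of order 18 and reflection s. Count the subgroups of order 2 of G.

19

|G| = 36 and 2 | 36, so subgroups of order 2 are possible by Lagrange.
The subgroups of order 2 are: {e, r^10s}; {e, r^11s}; {e, r^12s}; {e, r^13s}; … (19 in all).
So G has 19 subgroups of order 2.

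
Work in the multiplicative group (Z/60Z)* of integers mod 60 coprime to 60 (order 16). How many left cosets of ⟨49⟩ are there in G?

8

|⟨49⟩| = 2 and |G| = 16.
By Lagrange, [G : H] = |G|/|H| = 16/2 = 8.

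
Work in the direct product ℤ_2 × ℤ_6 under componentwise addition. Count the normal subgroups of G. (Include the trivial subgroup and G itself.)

G is abelian, so every subgroup is normal.
G has 10 subgroups in total, hence 10 normal subgroups.

10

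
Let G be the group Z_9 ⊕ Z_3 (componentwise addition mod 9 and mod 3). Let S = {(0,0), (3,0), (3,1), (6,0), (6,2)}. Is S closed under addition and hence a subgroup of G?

|S| = 5 does not divide |G| = 27, so by Lagrange S is not a subgroup.

No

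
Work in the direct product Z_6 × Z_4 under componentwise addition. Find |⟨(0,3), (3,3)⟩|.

8

|⟨(0,3)⟩| = 4 and |⟨(3,3)⟩| = 4, so |H| is a multiple of lcm(4, 4) = 4 and divides |G| = 24.
Closing under the operation: H = {(0,0), (0,1), (0,2), (0,3), (3,0), (3,1), (3,2), (3,3)}, so |H| = 8.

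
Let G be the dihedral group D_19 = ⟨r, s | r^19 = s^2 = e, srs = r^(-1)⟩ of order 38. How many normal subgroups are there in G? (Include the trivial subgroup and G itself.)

3

G has 22 subgroups. Checking conjugation-invariance by order — order 1: 1/1 normal; order 2: 0/19 normal; order 19: 1/1 normal; order 38: 1/1 normal.
Total normal subgroups: 3.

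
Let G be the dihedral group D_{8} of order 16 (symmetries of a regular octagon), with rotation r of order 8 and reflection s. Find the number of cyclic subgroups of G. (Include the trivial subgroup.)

12

Each element a generates a cyclic subgroup ⟨a⟩; distinct elements may generate the same one (a cyclic group of order d has φ(d) generators).
Cyclic subgroups by order — order 1: 1; order 2: 9; order 4: 1; order 8: 1.
Total: 12.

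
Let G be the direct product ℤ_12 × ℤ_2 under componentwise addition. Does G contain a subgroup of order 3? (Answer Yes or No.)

3 | 24. A subgroup of order 3 is {(0,0), (4,0), (8,0)}.

Yes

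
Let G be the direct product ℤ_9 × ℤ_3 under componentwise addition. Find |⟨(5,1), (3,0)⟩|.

9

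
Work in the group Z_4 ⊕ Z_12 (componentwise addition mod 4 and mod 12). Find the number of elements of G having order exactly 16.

0

An element (a,b) has order lcm(ord(a), ord(b)); count pairs with lcm equal to 16.
Enumerating gives 0 such elements.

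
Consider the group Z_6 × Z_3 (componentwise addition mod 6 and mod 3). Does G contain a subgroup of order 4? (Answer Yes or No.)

4 does not divide |G| = 18, so by Lagrange no subgroup of order 4 exists.

No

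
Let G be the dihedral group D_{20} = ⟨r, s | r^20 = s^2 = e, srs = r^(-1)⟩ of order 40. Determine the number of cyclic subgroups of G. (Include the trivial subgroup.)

26

A cyclic subgroup of order d is generated by each of its φ(d) elements of order d, so the cyclic subgroups of order d number (#elements of order d)/φ(d).
Cyclic subgroups by order — order 1: 1; order 2: 21; order 4: 1; order 5: 1; order 10: 1; order 20: 1.
Total: 26.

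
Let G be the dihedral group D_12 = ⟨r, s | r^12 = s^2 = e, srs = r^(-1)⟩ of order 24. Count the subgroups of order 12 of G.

3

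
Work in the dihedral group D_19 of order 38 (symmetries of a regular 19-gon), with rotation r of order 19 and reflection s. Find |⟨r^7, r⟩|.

|⟨r^7⟩| = 19 and |⟨r⟩| = 19, so |H| is a multiple of lcm(19, 19) = 19 and divides |G| = 38.
Closing under the operation: H = {e, r, r^2, r^3, r^4, r^5, r^6, r^7, r^8, r^9, r^10, r^11, r^12, r^13, r^14, r^15, r^16, r^17, r^18}, so |H| = 19.

19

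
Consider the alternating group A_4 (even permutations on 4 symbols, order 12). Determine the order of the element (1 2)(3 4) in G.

Computing powers of (1 2)(3 4): the smallest k with ((1 2)(3 4))^k = e is k = 2.

2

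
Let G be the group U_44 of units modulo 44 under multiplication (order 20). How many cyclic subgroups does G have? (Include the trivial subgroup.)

8

Each element a generates a cyclic subgroup ⟨a⟩; distinct elements may generate the same one (a cyclic group of order d has φ(d) generators).
Cyclic subgroups by order — order 1: 1; order 2: 3; order 5: 1; order 10: 3.
Total: 8.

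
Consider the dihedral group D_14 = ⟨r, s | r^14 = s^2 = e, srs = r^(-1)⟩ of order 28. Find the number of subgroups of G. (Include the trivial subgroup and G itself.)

28

|G| = 28, so by Lagrange every subgroup order divides 28. Divisors: 1, 2, 4, 7, 14, 28.
Subgroups by order — order 1: 1; order 2: 15; order 4: 7; order 7: 1; order 14: 3; order 28: 1.
Total: 1 + 15 + 7 + 1 + 3 + 1 = 28.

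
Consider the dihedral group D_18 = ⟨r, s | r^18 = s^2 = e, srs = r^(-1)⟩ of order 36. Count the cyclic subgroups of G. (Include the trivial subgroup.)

Group the elements of G by the cyclic subgroup they generate; each cyclic subgroup of order d accounts for φ(d) elements.
Cyclic subgroups by order — order 1: 1; order 2: 19; order 3: 1; order 6: 1; order 9: 1; order 18: 1.
Total: 24.

24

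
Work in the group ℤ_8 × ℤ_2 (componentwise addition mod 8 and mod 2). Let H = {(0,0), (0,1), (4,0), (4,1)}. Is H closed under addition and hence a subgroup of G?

|H| = 4 divides |G| = 16, consistent with Lagrange.
H contains the identity, every element's inverse is in H, and H is closed under +: it is a subgroup.

Yes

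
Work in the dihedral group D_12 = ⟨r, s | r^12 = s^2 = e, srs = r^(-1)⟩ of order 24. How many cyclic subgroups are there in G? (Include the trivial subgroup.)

18

Each element a generates a cyclic subgroup ⟨a⟩; distinct elements may generate the same one (a cyclic group of order d has φ(d) generators).
Cyclic subgroups by order — order 1: 1; order 2: 13; order 3: 1; order 4: 1; order 6: 1; order 12: 1.
Total: 18.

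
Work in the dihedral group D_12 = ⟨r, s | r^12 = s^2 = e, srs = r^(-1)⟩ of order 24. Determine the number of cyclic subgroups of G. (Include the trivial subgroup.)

Each element a generates a cyclic subgroup ⟨a⟩; distinct elements may generate the same one (a cyclic group of order d has φ(d) generators).
Cyclic subgroups by order — order 1: 1; order 2: 13; order 3: 1; order 4: 1; order 6: 1; order 12: 1.
Total: 18.

18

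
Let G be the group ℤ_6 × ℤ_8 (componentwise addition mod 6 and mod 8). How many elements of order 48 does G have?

An element (a,b) has order lcm(ord(a), ord(b)); count pairs with lcm equal to 48.
Enumerating gives 0 such elements.

0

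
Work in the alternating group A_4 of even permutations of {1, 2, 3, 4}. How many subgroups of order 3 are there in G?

4

|G| = 12 and 3 | 12, so subgroups of order 3 are possible by Lagrange.
The subgroups of order 3 are: {e, (1 2 3), (1 3 2)}; {e, (1 2 4), (1 4 2)}; {e, (1 3 4), (1 4 3)}; {e, (2 3 4), (2 4 3)}.
So G has 4 subgroups of order 3.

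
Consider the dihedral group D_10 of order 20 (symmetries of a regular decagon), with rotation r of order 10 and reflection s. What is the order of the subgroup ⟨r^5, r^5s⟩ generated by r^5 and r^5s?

4

|⟨r^5⟩| = 2 and |⟨r^5s⟩| = 2, so |H| is a multiple of lcm(2, 2) = 2 and divides |G| = 20.
Closing under the operation: H = {e, r^5, s, r^5s}, so |H| = 4.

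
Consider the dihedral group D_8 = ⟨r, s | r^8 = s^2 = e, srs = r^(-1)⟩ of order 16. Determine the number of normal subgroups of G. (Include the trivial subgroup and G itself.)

G has 19 subgroups. Checking conjugation-invariance by order — order 1: 1/1 normal; order 2: 1/9 normal; order 4: 1/5 normal; order 8: 3/3 normal; order 16: 1/1 normal.
Total normal subgroups: 7.

7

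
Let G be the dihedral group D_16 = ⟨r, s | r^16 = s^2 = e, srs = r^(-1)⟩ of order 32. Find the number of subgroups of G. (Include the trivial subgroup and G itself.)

36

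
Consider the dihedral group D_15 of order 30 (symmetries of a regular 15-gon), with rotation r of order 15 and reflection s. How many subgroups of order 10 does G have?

3

|G| = 30 and 10 | 30, so subgroups of order 10 are possible by Lagrange.
The subgroups of order 10 are: {e, r^3, r^6, r^9, r^12, rs, r^4s, r^7s, r^10s, r^13s}; {e, r^3, r^6, r^9, r^12, r^2s, r^5s, r^8s, r^11s, r^14s}; {e, r^3, r^6, r^9, r^12, s, r^3s, r^6s, r^9s, r^12s}.
So G has 3 subgroups of order 10.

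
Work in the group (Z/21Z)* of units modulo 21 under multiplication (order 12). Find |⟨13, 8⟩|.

|⟨13⟩| = 2 and |⟨8⟩| = 2, so |H| is a multiple of lcm(2, 2) = 2 and divides |G| = 12.
Closing under the operation: H = {1, 8, 13, 20}, so |H| = 4.

4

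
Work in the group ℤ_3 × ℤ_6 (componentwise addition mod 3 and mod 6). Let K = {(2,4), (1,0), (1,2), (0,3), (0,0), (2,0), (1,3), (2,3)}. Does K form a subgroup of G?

No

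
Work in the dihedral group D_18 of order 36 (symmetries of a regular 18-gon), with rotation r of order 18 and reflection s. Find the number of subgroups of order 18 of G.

3

|G| = 36 and 18 | 36, so subgroups of order 18 are possible by Lagrange.
The subgroups of order 18 are: {e, r, r^2, r^3, r^4, r^5, r^6, r^7, r^8, r^9, r^10, r^11, r^12, r^13, r^14, r^15, r^16, r^17}; {e, r^2, r^4, r^6, r^8, r^10, r^12, r^14, r^16, s, r^2s, r^4s, r^6s, r^8s, r^10s, r^12s, r^14s, r^16s}; {e, r^2, r^4, r^6, r^8, r^10, r^12, r^14, r^16, rs, r^3s, r^5s, r^7s, r^9s, r^11s, r^13s, r^15s, r^17s}.
So G has 3 subgroups of order 18.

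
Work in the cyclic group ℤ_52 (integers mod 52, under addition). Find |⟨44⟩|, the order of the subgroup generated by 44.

In ℤ_52, the order of an element a is n/gcd(a, n).
gcd(44, 52) = 4, so |⟨44⟩| = 52/4 = 13.

13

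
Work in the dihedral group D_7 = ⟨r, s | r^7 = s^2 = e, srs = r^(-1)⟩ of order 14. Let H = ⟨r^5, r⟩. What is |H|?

7

|⟨r^5⟩| = 7 and |⟨r⟩| = 7, so |H| is a multiple of lcm(7, 7) = 7 and divides |G| = 14.
Closing under the operation: H = {e, r, r^2, r^3, r^4, r^5, r^6}, so |H| = 7.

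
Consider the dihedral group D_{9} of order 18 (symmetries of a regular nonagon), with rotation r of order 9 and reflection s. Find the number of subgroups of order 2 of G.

|G| = 18 and 2 | 18, so subgroups of order 2 are possible by Lagrange.
The subgroups of order 2 are: {e, r^2s}; {e, r^3s}; {e, r^4s}; {e, r^5s}; … (9 in all).
So G has 9 subgroups of order 2.

9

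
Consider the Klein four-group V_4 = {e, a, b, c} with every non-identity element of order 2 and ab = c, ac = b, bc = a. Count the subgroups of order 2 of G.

3

|G| = 4 and 2 | 4, so subgroups of order 2 are possible by Lagrange.
The subgroups of order 2 are: {e, a}; {e, b}; {e, c}.
So G has 3 subgroups of order 2.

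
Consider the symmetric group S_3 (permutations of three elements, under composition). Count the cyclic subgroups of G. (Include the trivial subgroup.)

5

Group the elements of G by the cyclic subgroup they generate; each cyclic subgroup of order d accounts for φ(d) elements.
Cyclic subgroups by order — order 1: 1; order 2: 3; order 3: 1.
Total: 5.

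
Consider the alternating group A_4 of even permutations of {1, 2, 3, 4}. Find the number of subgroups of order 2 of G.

3

|G| = 12 and 2 | 12, so subgroups of order 2 are possible by Lagrange.
The subgroups of order 2 are: {e, (1 2)(3 4)}; {e, (1 3)(2 4)}; {e, (1 4)(2 3)}.
So G has 3 subgroups of order 2.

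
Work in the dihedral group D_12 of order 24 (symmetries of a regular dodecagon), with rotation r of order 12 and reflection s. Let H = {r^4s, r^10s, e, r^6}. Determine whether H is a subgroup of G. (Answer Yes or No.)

Yes

|H| = 4 divides |G| = 24, consistent with Lagrange.
H contains the identity, every element's inverse is in H, and H is closed under ·: it is a subgroup.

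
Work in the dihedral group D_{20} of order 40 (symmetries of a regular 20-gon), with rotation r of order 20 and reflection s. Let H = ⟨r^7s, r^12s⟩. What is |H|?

8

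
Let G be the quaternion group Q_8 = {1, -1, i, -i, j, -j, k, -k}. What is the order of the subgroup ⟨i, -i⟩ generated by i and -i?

4

|⟨i⟩| = 4 and |⟨-i⟩| = 4, so |H| is a multiple of lcm(4, 4) = 4 and divides |G| = 8.
Closing under the operation: H = {1, -1, i, -i}, so |H| = 4.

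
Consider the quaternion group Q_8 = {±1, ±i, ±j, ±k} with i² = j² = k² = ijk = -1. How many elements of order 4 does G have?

6

The elements of order 4 are: i, -i, j, -j, k, -k.
That's 6.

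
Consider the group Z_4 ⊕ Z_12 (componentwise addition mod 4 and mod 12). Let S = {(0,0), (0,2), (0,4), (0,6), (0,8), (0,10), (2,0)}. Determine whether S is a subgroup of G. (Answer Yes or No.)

|S| = 7 does not divide |G| = 48, so by Lagrange S is not a subgroup.

No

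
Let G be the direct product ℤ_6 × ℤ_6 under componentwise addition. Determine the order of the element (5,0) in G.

The order of (5,0) in Z_6 × Z_6 is lcm(ord(5) in Z_6, ord(0) in Z_6).
ord(5) = 6 and ord(0) = 1, so |⟨(5,0)⟩| = lcm(6, 1) = 6.

6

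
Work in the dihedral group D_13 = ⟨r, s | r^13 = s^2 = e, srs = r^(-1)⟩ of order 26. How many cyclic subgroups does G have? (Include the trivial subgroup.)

A cyclic subgroup of order d is generated by each of its φ(d) elements of order d, so the cyclic subgroups of order d number (#elements of order d)/φ(d).
Cyclic subgroups by order — order 1: 1; order 2: 13; order 13: 1.
Total: 15.

15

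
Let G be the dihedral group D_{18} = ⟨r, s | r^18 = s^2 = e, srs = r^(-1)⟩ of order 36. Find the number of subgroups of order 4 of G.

9

|G| = 36 and 4 | 36, so subgroups of order 4 are possible by Lagrange.
The subgroups of order 4 are: {e, r^9, rs, r^10s}; {e, r^9, r^2s, r^11s}; {e, r^9, r^3s, r^12s}; {e, r^9, r^4s, r^13s}; … (9 in all).
So G has 9 subgroups of order 4.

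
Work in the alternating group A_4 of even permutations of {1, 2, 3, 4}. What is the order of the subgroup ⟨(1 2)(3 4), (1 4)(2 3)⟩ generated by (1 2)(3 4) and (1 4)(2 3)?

4

|⟨(1 2)(3 4)⟩| = 2 and |⟨(1 4)(2 3)⟩| = 2, so |H| is a multiple of lcm(2, 2) = 2 and divides |G| = 12.
Closing under the operation: H = {e, (1 2)(3 4), (1 3)(2 4), (1 4)(2 3)}, so |H| = 4.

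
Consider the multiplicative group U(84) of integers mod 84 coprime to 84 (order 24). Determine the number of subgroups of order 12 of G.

|G| = 24 and 12 | 24, so subgroups of order 12 are possible by Lagrange.
The subgroups of order 12 are: {1, 11, 13, 23, 25, 37, 47, 59, 61, 71, 73, 83}; {1, 5, 11, 17, 19, 23, 25, 31, 37, 41, 55, 71}; {1, 11, 23, 25, 29, 37, 43, 53, 65, 67, 71, 79}; {1, 5, 13, 17, 25, 29, 37, 41, 53, 61, 65, 73}; … (7 in all).
So G has 7 subgroups of order 12.

7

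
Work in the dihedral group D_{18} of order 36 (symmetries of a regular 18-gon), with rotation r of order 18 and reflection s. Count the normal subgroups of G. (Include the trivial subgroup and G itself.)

9

G has 45 subgroups. Checking conjugation-invariance by order — order 1: 1/1 normal; order 2: 1/19 normal; order 3: 1/1 normal; order 4: 0/9 normal; order 6: 1/7 normal; order 9: 1/1 normal; order 12: 0/3 normal; order 18: 3/3 normal; order 36: 1/1 normal.
Total normal subgroups: 9.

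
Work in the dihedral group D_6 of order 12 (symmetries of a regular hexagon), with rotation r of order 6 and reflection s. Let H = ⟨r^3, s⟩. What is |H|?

|⟨r^3⟩| = 2 and |⟨s⟩| = 2, so |H| is a multiple of lcm(2, 2) = 2 and divides |G| = 12.
Closing under the operation: H = {e, r^3, s, r^3s}, so |H| = 4.

4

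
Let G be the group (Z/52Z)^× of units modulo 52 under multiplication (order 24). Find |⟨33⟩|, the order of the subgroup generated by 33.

12

Compute successive powers of 33 mod 52: 33, 49, 5, 9, 37, 25, 45, 29, …; 33^12 ≡ 1 (mod 52).
So |⟨33⟩| = 12.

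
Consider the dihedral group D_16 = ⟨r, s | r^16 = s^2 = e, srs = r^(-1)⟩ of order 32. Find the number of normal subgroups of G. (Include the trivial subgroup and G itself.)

8

G has 36 subgroups. Checking conjugation-invariance by order — order 1: 1/1 normal; order 2: 1/17 normal; order 4: 1/9 normal; order 8: 1/5 normal; order 16: 3/3 normal; order 32: 1/1 normal.
Total normal subgroups: 8.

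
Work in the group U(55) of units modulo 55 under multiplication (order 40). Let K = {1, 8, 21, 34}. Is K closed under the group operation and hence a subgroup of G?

No

8 ∈ K but its inverse 7 ∉ K, so K is not a subgroup.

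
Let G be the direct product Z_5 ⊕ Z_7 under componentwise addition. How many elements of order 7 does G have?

An element (a,b) has order lcm(ord(a), ord(b)); count pairs with lcm equal to 7.
Enumerating gives 6 such elements.

6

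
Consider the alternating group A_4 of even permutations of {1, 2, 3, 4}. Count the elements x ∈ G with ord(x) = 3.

8

The elements of order 3 are: (2 3 4), (2 4 3), (1 2 3), (1 2 4), (1 3 2), (1 3 4), (1 4 2), (1 4 3).
That's 8.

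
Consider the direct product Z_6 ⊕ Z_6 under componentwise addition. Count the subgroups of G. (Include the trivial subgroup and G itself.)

30

|G| = 36, so by Lagrange every subgroup order divides 36. Divisors: 1, 2, 3, 4, 6, 9, 12, 18, 36.
Subgroups by order — order 1: 1; order 2: 3; order 3: 4; order 4: 1; order 6: 12; order 9: 1; order 12: 4; order 18: 3; order 36: 1.
Total: 1 + 3 + 4 + 1 + 12 + 1 + 4 + 3 + 1 = 30.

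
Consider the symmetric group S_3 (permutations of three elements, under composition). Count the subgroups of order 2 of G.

3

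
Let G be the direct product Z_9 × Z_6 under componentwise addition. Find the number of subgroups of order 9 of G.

4

|G| = 54 and 9 | 54, so subgroups of order 9 are possible by Lagrange.
The subgroups of order 9 are: {(0,0), (0,2), (0,4), (3,0), (3,2), (3,4), (6,0), (6,2), (6,4)}; {(0,0), (1,0), (2,0), (3,0), (4,0), (5,0), (6,0), (7,0), (8,0)}; {(0,0), (1,2), (2,4), (3,0), (4,2), (5,4), (6,0), (7,2), (8,4)}; {(0,0), (1,4), (2,2), (3,0), (4,4), (5,2), (6,0), (7,4), (8,2)}.
So G has 4 subgroups of order 9.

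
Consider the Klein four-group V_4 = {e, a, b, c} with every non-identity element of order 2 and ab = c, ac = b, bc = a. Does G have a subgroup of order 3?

3 does not divide |G| = 4, so by Lagrange no subgroup of order 3 exists.

No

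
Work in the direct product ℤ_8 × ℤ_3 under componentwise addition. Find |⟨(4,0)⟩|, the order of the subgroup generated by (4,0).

2

The order of (4,0) in Z_8 × Z_3 is lcm(ord(4) in Z_8, ord(0) in Z_3).
ord(4) = 2 and ord(0) = 1, so |⟨(4,0)⟩| = lcm(2, 1) = 2.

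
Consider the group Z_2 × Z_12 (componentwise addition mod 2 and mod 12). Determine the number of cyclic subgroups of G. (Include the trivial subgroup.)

12

A cyclic subgroup of order d is generated by each of its φ(d) elements of order d, so the cyclic subgroups of order d number (#elements of order d)/φ(d).
Cyclic subgroups by order — order 1: 1; order 2: 3; order 3: 1; order 4: 2; order 6: 3; order 12: 2.
Total: 12.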